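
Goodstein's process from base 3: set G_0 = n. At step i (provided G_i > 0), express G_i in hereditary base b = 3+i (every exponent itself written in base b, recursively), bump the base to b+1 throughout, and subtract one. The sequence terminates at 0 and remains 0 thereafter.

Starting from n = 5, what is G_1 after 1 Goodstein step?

G_0 = 5. HB_3(5) = 3 + 2. Bump = 6. G_1 = 5.
G_1 = 5. HB_4(5) = 4 + 1. Bump = 6. G_2 = 5.

5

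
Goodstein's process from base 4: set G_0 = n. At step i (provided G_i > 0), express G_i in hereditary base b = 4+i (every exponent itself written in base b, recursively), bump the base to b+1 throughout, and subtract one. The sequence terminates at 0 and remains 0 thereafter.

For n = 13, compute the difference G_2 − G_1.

2

(0) 13|_4 = 3·4 + 1 ↦ 3·5 + 1|_5 = 16 ⇒ 15
(1) 15|_5 = 3·5 ↦ 3·6|_6 = 18 ⇒ 17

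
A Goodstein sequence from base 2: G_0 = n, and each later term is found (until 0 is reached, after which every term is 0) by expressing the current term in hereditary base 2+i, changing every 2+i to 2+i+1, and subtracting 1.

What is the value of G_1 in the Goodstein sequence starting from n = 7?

30

7 —HB2→ 2^2 + 2 + 1 —bump→ 3^3 + 3 + 1 = 31 —(−1)→ 30
30 —HB3→ 3^3 + 3 —bump→ 4^4 + 4 = 260 —(−1)→ 259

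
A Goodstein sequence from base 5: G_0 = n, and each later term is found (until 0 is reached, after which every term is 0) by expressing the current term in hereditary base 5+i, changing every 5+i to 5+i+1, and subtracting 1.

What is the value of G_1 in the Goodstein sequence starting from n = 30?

41

30 —HB5→ 5^2 + 5 —bump→ 6^2 + 6 = 42 —(−1)→ 41
41 —HB6→ 6^2 + 5 —bump→ 7^2 + 5 = 54 —(−1)→ 53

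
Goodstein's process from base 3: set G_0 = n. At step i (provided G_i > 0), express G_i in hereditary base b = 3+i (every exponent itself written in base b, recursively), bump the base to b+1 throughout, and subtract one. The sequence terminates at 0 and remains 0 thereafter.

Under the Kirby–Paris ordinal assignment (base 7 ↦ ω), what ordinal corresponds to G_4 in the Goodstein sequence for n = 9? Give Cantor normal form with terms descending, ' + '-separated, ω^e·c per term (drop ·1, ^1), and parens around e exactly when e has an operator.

step 0: 9 = 3^2; sub 4 for 3: 4^2; = 16; G_1 = 16−1 = 15
step 1: 15 = 3·4 + 3; sub 5 for 4: 3·5 + 3; = 18; G_2 = 18−1 = 17
step 2: 17 = 3·5 + 2; sub 6 for 5: 3·6 + 2; = 20; G_3 = 20−1 = 19
step 3: 19 = 3·6 + 1; sub 7 for 6: 3·7 + 1; = 22; G_4 = 22−1 = 21
step 4: 21 = 3·7; sub 8 for 7: 3·8; = 24; G_5 = 24−1 = 23

ω·3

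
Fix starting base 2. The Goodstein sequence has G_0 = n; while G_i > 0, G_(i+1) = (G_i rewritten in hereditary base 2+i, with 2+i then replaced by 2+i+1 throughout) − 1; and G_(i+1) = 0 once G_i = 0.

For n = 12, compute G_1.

107

(0) 12|_2 = 2^(2 + 1) + 2^2 ↦ 3^(3 + 1) + 3^3|_3 = 108 ⇒ 107
(1) 107|_3 = 3^(3 + 1) + 2·3^2 + 2·3 + 2 ↦ 4^(4 + 1) + 2·4^2 + 2·4 + 2|_4 = 1066 ⇒ 1065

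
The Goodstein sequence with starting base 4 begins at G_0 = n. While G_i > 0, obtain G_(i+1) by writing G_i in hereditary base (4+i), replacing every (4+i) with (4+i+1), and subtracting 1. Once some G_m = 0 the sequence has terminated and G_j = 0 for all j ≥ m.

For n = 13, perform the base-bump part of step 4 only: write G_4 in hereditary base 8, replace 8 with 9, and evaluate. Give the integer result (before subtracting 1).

i=0: 13 = 3·4 + 1 (b=4); 4→5: 3·5 + 1 = 16; 16−1 = 15
i=1: 15 = 3·5 (b=5); 5→6: 3·6 = 18; 18−1 = 17
i=2: 17 = 2·6 + 5 (b=6); 6→7: 2·7 + 5 = 19; 19−1 = 18
i=3: 18 = 2·7 + 4 (b=7); 7→8: 2·8 + 4 = 20; 20−1 = 19
i=4: 19 = 2·8 + 3 (b=8); 8→9: 2·9 + 3 = 21; 21−1 = 20

21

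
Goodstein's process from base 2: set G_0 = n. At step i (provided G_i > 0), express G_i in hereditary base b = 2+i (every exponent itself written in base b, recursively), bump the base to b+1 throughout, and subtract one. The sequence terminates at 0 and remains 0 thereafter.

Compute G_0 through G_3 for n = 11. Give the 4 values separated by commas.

G_0=11  [base 2] 2^(2 + 1) + 2 + 1  →[2↦3]→  3^(3 + 1) + 3 + 1 = 85  −1 ⇒ G_1=84
G_1=84  [base 3] 3^(3 + 1) + 3  →[3↦4]→  4^(4 + 1) + 4 = 1028  −1 ⇒ G_2=1027
G_2=1027  [base 4] 4^(4 + 1) + 3  →[4↦5]→  5^(5 + 1) + 3 = 15628  −1 ⇒ G_3=15627

11, 84, 1027, 15627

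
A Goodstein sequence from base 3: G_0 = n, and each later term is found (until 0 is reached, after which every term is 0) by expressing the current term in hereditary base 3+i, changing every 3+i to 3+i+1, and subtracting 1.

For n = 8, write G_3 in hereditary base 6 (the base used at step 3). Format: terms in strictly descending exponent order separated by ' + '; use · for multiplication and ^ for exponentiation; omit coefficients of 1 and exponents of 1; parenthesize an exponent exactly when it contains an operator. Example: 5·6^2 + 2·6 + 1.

step 0: 8 = 2·3 + 2; sub 4 for 3: 2·4 + 2; = 10; G_1 = 10−1 = 9
step 1: 9 = 2·4 + 1; sub 5 for 4: 2·5 + 1; = 11; G_2 = 11−1 = 10
step 2: 10 = 2·5; sub 6 for 5: 2·6; = 12; G_3 = 12−1 = 11
step 3: 11 = 6 + 5; sub 7 for 6: 7 + 5; = 12; G_4 = 12−1 = 11

6 + 5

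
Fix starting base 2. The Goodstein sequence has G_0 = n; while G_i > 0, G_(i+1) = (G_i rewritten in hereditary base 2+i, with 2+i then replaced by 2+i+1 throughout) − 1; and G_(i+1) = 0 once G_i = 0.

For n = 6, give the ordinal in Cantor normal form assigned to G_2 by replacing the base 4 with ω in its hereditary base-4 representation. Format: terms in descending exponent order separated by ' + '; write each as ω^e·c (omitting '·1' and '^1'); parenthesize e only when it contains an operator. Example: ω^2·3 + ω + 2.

ω^ω + 1

G_0=6  [base 2] 2^2 + 2  →[2↦3]→  3^3 + 3 = 30  −1 ⇒ G_1=29
G_1=29  [base 3] 3^3 + 2  →[3↦4]→  4^4 + 2 = 258  −1 ⇒ G_2=257
G_2=257  [base 4] 4^4 + 1  →[4↦5]→  5^5 + 1 = 3126  −1 ⇒ G_3=3125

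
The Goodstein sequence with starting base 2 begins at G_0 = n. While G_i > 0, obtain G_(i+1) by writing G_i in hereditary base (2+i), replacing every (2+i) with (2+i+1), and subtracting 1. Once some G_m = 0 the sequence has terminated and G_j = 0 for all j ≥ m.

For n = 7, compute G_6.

16777215

step 0: 7 = 2^2 + 2 + 1; sub 3 for 2: 3^3 + 3 + 1; = 31; G_1 = 31−1 = 30
step 1: 30 = 3^3 + 3; sub 4 for 3: 4^4 + 4; = 260; G_2 = 260−1 = 259
step 2: 259 = 4^4 + 3; sub 5 for 4: 5^5 + 3; = 3128; G_3 = 3128−1 = 3127
step 3: 3127 = 5^5 + 2; sub 6 for 5: 6^6 + 2; = 46658; G_4 = 46658−1 = 46657
step 4: 46657 = 6^6 + 1; sub 7 for 6: 7^7 + 1; = 823544; G_5 = 823544−1 = 823543
step 5: 823543 = 7^7; sub 8 for 7: 8^8; = 16777216; G_6 = 16777216−1 = 16777215
step 6: 16777215 = 7·8^7 + 7·8^6 + 7·8^5 + 7·8^4 + 7·8^3 + 7·8^2 + 7·8 + 7; sub 9 for 8: 7·9^7 + 7·9^6 + 7·9^5 + 7·9^4 + 7·9^3 + 7·9^2 + 7·9 + 7; = 37665880; G_7 = 37665880−1 = 37665879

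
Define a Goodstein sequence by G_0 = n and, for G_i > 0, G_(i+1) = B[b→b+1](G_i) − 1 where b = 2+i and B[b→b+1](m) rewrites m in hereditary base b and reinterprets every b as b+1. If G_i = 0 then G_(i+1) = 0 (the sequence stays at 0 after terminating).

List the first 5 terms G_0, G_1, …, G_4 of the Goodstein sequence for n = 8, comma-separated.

8, 80, 553, 6310, 93395

[0] 8 ≡ 2^(2 + 1) (base 2). Lift 3: 81. −1: 80.
[1] 80 ≡ 2·3^3 + 2·3^2 + 2·3 + 2 (base 3). Lift 4: 554. −1: 553.
[2] 553 ≡ 2·4^4 + 2·4^2 + 2·4 + 1 (base 4). Lift 5: 6311. −1: 6310.
[3] 6310 ≡ 2·5^5 + 2·5^2 + 2·5 (base 5). Lift 6: 93396. −1: 93395.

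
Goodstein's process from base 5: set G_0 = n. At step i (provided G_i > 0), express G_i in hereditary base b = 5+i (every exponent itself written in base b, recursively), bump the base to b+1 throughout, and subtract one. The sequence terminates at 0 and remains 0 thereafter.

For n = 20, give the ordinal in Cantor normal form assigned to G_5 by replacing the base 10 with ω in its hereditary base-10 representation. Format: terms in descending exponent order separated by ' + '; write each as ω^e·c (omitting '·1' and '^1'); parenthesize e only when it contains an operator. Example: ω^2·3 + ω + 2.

ω·3 + 1

(0) 20|_5 = 4·5 ↦ 4·6|_6 = 24 ⇒ 23
(1) 23|_6 = 3·6 + 5 ↦ 3·7 + 5|_7 = 26 ⇒ 25
(2) 25|_7 = 3·7 + 4 ↦ 3·8 + 4|_8 = 28 ⇒ 27
(3) 27|_8 = 3·8 + 3 ↦ 3·9 + 3|_9 = 30 ⇒ 29
(4) 29|_9 = 3·9 + 2 ↦ 3·10 + 2|_10 = 32 ⇒ 31
(5) 31|_10 = 3·10 + 1 ↦ 3·11 + 1|_11 = 34 ⇒ 33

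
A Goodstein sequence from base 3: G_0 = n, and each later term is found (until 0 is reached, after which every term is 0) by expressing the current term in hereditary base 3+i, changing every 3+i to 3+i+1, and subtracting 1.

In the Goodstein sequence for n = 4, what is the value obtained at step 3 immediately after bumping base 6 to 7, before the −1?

3

4 —HB3→ 3 + 1 —bump→ 4 + 1 = 5 —(−1)→ 4
4 —HB4→ 4 —bump→ 5 = 5 —(−1)→ 4
4 —HB5→ 4 —bump→ 4 = 4 —(−1)→ 3
3 —HB6→ 3 —bump→ 3 = 3 —(−1)→ 2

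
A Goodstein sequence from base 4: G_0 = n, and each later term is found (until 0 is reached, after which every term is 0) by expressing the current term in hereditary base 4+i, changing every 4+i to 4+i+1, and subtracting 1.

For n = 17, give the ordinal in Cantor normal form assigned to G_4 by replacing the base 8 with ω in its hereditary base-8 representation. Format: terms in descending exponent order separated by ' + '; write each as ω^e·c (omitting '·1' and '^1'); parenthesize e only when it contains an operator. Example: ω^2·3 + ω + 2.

[0] 17 ≡ 4^2 + 1 (base 4). Lift 5: 26. −1: 25.
[1] 25 ≡ 5^2 (base 5). Lift 6: 36. −1: 35.
[2] 35 ≡ 5·6 + 5 (base 6). Lift 7: 40. −1: 39.
[3] 39 ≡ 5·7 + 4 (base 7). Lift 8: 44. −1: 43.
[4] 43 ≡ 5·8 + 3 (base 8). Lift 9: 48. −1: 47.

ω·5 + 3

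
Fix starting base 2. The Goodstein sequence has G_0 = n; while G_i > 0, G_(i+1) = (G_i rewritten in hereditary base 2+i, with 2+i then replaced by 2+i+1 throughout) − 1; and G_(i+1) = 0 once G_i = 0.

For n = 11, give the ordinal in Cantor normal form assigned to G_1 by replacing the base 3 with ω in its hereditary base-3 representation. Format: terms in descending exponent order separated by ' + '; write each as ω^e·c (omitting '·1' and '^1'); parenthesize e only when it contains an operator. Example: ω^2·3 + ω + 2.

i=0: 11 = 2^(2 + 1) + 2 + 1 (b=2); 2→3: 3^(3 + 1) + 3 + 1 = 85; 85−1 = 84
i=1: 84 = 3^(3 + 1) + 3 (b=3); 3→4: 4^(4 + 1) + 4 = 1028; 1028−1 = 1027

ω^(ω + 1) + ω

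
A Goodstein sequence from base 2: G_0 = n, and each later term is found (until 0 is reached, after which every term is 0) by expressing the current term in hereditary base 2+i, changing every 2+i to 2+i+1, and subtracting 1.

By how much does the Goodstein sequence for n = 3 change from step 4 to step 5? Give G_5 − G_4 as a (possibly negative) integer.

i=0: 3 = 2 + 1 (b=2); 2→3: 3 + 1 = 4; 4−1 = 3
i=1: 3 = 3 (b=3); 3→4: 4 = 4; 4−1 = 3
i=2: 3 = 3 (b=4); 4→5: 3 = 3; 3−1 = 2
i=3: 2 = 2 (b=5); 5→6: 2 = 2; 2−1 = 1
i=4: 1 = 1 (b=6); 6→7: 1 = 1; 1−1 = 0

-1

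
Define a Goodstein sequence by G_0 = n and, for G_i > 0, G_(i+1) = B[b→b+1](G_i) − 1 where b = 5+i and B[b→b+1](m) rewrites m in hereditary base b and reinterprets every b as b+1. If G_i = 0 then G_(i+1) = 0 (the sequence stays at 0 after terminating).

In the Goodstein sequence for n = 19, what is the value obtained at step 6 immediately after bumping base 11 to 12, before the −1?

32

i=0: 19 = 3·5 + 4 (b=5); 5→6: 3·6 + 4 = 22; 22−1 = 21
i=1: 21 = 3·6 + 3 (b=6); 6→7: 3·7 + 3 = 24; 24−1 = 23
i=2: 23 = 3·7 + 2 (b=7); 7→8: 3·8 + 2 = 26; 26−1 = 25
i=3: 25 = 3·8 + 1 (b=8); 8→9: 3·9 + 1 = 28; 28−1 = 27
i=4: 27 = 3·9 (b=9); 9→10: 3·10 = 30; 30−1 = 29
i=5: 29 = 2·10 + 9 (b=10); 10→11: 2·11 + 9 = 31; 31−1 = 30
i=6: 30 = 2·11 + 8 (b=11); 11→12: 2·12 + 8 = 32; 32−1 = 31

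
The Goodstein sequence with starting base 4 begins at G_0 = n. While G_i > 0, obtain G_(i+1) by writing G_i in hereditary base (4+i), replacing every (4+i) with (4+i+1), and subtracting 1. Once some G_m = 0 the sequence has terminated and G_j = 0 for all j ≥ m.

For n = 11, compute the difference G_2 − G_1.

1

G_0=11  [base 4] 2·4 + 3  →[4↦5]→  2·5 + 3 = 13  −1 ⇒ G_1=12
G_1=12  [base 5] 2·5 + 2  →[5↦6]→  2·6 + 2 = 14  −1 ⇒ G_2=13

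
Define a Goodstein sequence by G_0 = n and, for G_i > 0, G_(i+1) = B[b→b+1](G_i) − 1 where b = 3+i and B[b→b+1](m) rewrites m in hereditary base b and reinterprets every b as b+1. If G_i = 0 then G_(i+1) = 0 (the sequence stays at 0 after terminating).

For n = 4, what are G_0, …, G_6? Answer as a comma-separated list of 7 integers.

(0) 4|_3 = 3 + 1 ↦ 4 + 1|_4 = 5 ⇒ 4
(1) 4|_4 = 4 ↦ 5|_5 = 5 ⇒ 4
(2) 4|_5 = 4 ↦ 4|_6 = 4 ⇒ 3
(3) 3|_6 = 3 ↦ 3|_7 = 3 ⇒ 2
(4) 2|_7 = 2 ↦ 2|_8 = 2 ⇒ 1
(5) 1|_8 = 1 ↦ 1|_9 = 1 ⇒ 0

4, 4, 4, 3, 2, 1, 0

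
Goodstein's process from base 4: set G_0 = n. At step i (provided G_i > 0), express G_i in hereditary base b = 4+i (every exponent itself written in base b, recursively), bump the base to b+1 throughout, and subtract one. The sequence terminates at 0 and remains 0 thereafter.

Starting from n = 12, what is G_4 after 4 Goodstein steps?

G_0 = 12. HB_4(12) = 3·4. Bump = 15. G_1 = 14.
G_1 = 14. HB_5(14) = 2·5 + 4. Bump = 16. G_2 = 15.
G_2 = 15. HB_6(15) = 2·6 + 3. Bump = 17. G_3 = 16.
G_3 = 16. HB_7(16) = 2·7 + 2. Bump = 18. G_4 = 17.

17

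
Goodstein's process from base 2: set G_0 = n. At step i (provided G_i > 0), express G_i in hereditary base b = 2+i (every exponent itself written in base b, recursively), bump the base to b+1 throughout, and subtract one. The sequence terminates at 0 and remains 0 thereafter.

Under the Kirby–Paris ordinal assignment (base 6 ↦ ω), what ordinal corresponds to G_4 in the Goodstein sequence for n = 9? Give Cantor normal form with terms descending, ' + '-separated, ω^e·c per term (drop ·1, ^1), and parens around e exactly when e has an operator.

ω^ω·3 + ω^3·3 + ω^2·3 + ω·3 + 1

[0] 9 ≡ 2^(2 + 1) + 1 (base 2). Lift 3: 82. −1: 81.
[1] 81 ≡ 3^(3 + 1) (base 3). Lift 4: 1024. −1: 1023.
[2] 1023 ≡ 3·4^4 + 3·4^3 + 3·4^2 + 3·4 + 3 (base 4). Lift 5: 9843. −1: 9842.
[3] 9842 ≡ 3·5^5 + 3·5^3 + 3·5^2 + 3·5 + 2 (base 5). Lift 6: 140744. −1: 140743.
[4] 140743 ≡ 3·6^6 + 3·6^3 + 3·6^2 + 3·6 + 1 (base 6). Lift 7: 2471827. −1: 2471826.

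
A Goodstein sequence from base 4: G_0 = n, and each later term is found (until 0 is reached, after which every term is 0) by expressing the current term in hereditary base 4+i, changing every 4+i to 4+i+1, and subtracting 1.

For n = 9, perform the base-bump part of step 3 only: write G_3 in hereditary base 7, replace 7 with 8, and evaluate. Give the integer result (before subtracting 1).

9 —HB4→ 2·4 + 1 —bump→ 2·5 + 1 = 11 —(−1)→ 10
10 —HB5→ 2·5 —bump→ 2·6 = 12 —(−1)→ 11
11 —HB6→ 6 + 5 —bump→ 7 + 5 = 12 —(−1)→ 11

12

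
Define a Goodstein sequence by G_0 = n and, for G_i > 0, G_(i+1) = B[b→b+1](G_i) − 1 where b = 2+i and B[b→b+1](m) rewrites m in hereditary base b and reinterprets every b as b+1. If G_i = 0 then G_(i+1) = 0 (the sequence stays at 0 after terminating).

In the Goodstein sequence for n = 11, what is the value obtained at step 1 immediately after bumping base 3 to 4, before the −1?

11 —HB2→ 2^(2 + 1) + 2 + 1 —bump→ 3^(3 + 1) + 3 + 1 = 85 —(−1)→ 84
84 —HB3→ 3^(3 + 1) + 3 —bump→ 4^(4 + 1) + 4 = 1028 —(−1)→ 1027

1028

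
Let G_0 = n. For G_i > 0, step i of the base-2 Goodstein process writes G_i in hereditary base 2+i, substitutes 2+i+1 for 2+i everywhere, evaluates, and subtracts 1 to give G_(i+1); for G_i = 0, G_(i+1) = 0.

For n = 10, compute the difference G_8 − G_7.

48063120959

base 2: 10 = 2^(2 + 1) + 2; at 3: 3^(3 + 1) + 3 = 84; next = 83
base 3: 83 = 3^(3 + 1) + 2; at 4: 4^(4 + 1) + 2 = 1026; next = 1025
base 4: 1025 = 4^(4 + 1) + 1; at 5: 5^(5 + 1) + 1 = 15626; next = 15625
base 5: 15625 = 5^(5 + 1); at 6: 6^(6 + 1) = 279936; next = 279935
base 6: 279935 = 5·6^6 + 5·6^5 + 5·6^4 + 5·6^3 + 5·6^2 + 5·6 + 5; at 7: 5·7^7 + 5·7^5 + 5·7^4 + 5·7^3 + 5·7^2 + 5·7 + 5 = 4215755; next = 4215754
base 7: 4215754 = 5·7^7 + 5·7^5 + 5·7^4 + 5·7^3 + 5·7^2 + 5·7 + 4; at 8: 5·8^8 + 5·8^5 + 5·8^4 + 5·8^3 + 5·8^2 + 5·8 + 4 = 84073324; next = 84073323
base 8: 84073323 = 5·8^8 + 5·8^5 + 5·8^4 + 5·8^3 + 5·8^2 + 5·8 + 3; at 9: 5·9^9 + 5·9^5 + 5·9^4 + 5·9^3 + 5·9^2 + 5·9 + 3 = 1937434593; next = 1937434592
base 9: 1937434592 = 5·9^9 + 5·9^5 + 5·9^4 + 5·9^3 + 5·9^2 + 5·9 + 2; at 10: 5·10^10 + 5·10^5 + 5·10^4 + 5·10^3 + 5·10^2 + 5·10 + 2 = 50000555552; next = 50000555551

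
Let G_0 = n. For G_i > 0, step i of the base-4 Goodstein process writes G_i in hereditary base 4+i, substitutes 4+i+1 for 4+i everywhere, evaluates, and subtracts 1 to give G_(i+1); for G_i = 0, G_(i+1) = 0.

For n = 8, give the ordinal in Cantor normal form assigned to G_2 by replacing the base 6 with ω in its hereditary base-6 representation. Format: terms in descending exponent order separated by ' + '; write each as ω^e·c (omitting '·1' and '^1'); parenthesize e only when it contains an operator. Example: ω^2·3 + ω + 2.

[0] 8 ≡ 2·4 (base 4). Lift 5: 10. −1: 9.
[1] 9 ≡ 5 + 4 (base 5). Lift 6: 10. −1: 9.
[2] 9 ≡ 6 + 3 (base 6). Lift 7: 10. −1: 9.

ω + 3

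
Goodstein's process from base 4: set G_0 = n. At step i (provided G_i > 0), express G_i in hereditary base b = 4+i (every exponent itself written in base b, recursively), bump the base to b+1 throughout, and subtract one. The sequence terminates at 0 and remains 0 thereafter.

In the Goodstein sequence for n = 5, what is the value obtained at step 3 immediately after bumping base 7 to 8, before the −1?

4

step 0: 5 = 4 + 1; sub 5 for 4: 5 + 1; = 6; G_1 = 6−1 = 5
step 1: 5 = 5; sub 6 for 5: 6; = 6; G_2 = 6−1 = 5
step 2: 5 = 5; sub 7 for 6: 5; = 5; G_3 = 5−1 = 4
step 3: 4 = 4; sub 8 for 7: 4; = 4; G_4 = 4−1 = 3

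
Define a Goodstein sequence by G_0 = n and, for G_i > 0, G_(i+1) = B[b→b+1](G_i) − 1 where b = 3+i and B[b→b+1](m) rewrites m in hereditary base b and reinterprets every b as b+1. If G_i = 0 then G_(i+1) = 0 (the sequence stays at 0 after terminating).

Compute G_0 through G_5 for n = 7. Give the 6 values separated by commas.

step 0: 7 = 2·3 + 1; sub 4 for 3: 2·4 + 1; = 9; G_1 = 9−1 = 8
step 1: 8 = 2·4; sub 5 for 4: 2·5; = 10; G_2 = 10−1 = 9
step 2: 9 = 5 + 4; sub 6 for 5: 6 + 4; = 10; G_3 = 10−1 = 9
step 3: 9 = 6 + 3; sub 7 for 6: 7 + 3; = 10; G_4 = 10−1 = 9
step 4: 9 = 7 + 2; sub 8 for 7: 8 + 2; = 10; G_5 = 10−1 = 9

7, 8, 9, 9, 9, 9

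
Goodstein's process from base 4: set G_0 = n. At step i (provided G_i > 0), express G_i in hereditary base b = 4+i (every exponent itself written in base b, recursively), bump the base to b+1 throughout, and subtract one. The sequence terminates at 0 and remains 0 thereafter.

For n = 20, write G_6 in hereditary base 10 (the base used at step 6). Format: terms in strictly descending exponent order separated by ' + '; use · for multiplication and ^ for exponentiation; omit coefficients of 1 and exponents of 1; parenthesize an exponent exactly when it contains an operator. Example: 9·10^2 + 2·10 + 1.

9·10 + 9

20 —HB4→ 4^2 + 4 —bump→ 5^2 + 5 = 30 —(−1)→ 29
29 —HB5→ 5^2 + 4 —bump→ 6^2 + 4 = 40 —(−1)→ 39
39 —HB6→ 6^2 + 3 —bump→ 7^2 + 3 = 52 —(−1)→ 51
51 —HB7→ 7^2 + 2 —bump→ 8^2 + 2 = 66 —(−1)→ 65
65 —HB8→ 8^2 + 1 —bump→ 9^2 + 1 = 82 —(−1)→ 81
81 —HB9→ 9^2 —bump→ 10^2 = 100 —(−1)→ 99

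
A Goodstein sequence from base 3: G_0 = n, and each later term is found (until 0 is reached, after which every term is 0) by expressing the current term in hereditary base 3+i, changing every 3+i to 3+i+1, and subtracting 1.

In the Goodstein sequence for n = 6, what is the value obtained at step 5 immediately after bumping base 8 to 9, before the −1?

G_0=6  [base 3] 2·3  →[3↦4]→  2·4 = 8  −1 ⇒ G_1=7
G_1=7  [base 4] 4 + 3  →[4↦5]→  5 + 3 = 8  −1 ⇒ G_2=7
G_2=7  [base 5] 5 + 2  →[5↦6]→  6 + 2 = 8  −1 ⇒ G_3=7
G_3=7  [base 6] 6 + 1  →[6↦7]→  7 + 1 = 8  −1 ⇒ G_4=7
G_4=7  [base 7] 7  →[7↦8]→  8 = 8  −1 ⇒ G_5=7
G_5=7  [base 8] 7  →[8↦9]→  7 = 7  −1 ⇒ G_6=6

7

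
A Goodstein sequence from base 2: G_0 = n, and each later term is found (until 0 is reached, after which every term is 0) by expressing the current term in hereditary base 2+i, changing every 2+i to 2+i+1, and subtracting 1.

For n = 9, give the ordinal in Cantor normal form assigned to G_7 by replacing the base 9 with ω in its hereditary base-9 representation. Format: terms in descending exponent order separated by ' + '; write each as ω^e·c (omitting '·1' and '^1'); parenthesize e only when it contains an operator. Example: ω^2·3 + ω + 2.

ω^ω·3 + ω^3·3 + ω^2·3 + ω·2 + 6

9 —HB2→ 2^(2 + 1) + 1 —bump→ 3^(3 + 1) + 1 = 82 —(−1)→ 81
81 —HB3→ 3^(3 + 1) —bump→ 4^(4 + 1) = 1024 —(−1)→ 1023
1023 —HB4→ 3·4^4 + 3·4^3 + 3·4^2 + 3·4 + 3 —bump→ 3·5^5 + 3·5^3 + 3·5^2 + 3·5 + 3 = 9843 —(−1)→ 9842
9842 —HB5→ 3·5^5 + 3·5^3 + 3·5^2 + 3·5 + 2 —bump→ 3·6^6 + 3·6^3 + 3·6^2 + 3·6 + 2 = 140744 —(−1)→ 140743
140743 —HB6→ 3·6^6 + 3·6^3 + 3·6^2 + 3·6 + 1 —bump→ 3·7^7 + 3·7^3 + 3·7^2 + 3·7 + 1 = 2471827 —(−1)→ 2471826
2471826 —HB7→ 3·7^7 + 3·7^3 + 3·7^2 + 3·7 —bump→ 3·8^8 + 3·8^3 + 3·8^2 + 3·8 = 50333400 —(−1)→ 50333399
50333399 —HB8→ 3·8^8 + 3·8^3 + 3·8^2 + 2·8 + 7 —bump→ 3·9^9 + 3·9^3 + 3·9^2 + 2·9 + 7 = 1162263922 —(−1)→ 1162263921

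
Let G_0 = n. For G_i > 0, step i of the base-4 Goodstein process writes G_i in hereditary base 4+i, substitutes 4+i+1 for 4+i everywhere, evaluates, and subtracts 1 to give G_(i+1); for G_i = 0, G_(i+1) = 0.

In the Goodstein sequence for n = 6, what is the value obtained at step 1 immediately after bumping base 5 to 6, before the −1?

base 4: 6 = 4 + 2; at 5: 5 + 2 = 7; next = 6
base 5: 6 = 5 + 1; at 6: 6 + 1 = 7; next = 6

7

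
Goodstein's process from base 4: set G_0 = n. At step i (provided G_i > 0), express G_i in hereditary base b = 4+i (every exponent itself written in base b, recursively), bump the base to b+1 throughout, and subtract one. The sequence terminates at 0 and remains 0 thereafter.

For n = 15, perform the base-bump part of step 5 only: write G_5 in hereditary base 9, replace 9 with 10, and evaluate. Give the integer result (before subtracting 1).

G_0 = 15. HB_4(15) = 3·4 + 3. Bump = 18. G_1 = 17.
G_1 = 17. HB_5(17) = 3·5 + 2. Bump = 20. G_2 = 19.
G_2 = 19. HB_6(19) = 3·6 + 1. Bump = 22. G_3 = 21.
G_3 = 21. HB_7(21) = 3·7. Bump = 24. G_4 = 23.
G_4 = 23. HB_8(23) = 2·8 + 7. Bump = 25. G_5 = 24.
G_5 = 24. HB_9(24) = 2·9 + 6. Bump = 26. G_6 = 25.

26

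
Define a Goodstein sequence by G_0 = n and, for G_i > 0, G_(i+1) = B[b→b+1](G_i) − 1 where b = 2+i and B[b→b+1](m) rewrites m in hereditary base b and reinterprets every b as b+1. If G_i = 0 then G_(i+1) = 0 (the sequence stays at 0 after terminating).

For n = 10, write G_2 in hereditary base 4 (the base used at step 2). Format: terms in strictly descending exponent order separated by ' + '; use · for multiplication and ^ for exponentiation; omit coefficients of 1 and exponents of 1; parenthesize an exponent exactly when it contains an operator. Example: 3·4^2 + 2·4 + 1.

4^(4 + 1) + 1

G_0=10  [base 2] 2^(2 + 1) + 2  →[2↦3]→  3^(3 + 1) + 3 = 84  −1 ⇒ G_1=83
G_1=83  [base 3] 3^(3 + 1) + 2  →[3↦4]→  4^(4 + 1) + 2 = 1026  −1 ⇒ G_2=1025
G_2=1025  [base 4] 4^(4 + 1) + 1  →[4↦5]→  5^(5 + 1) + 1 = 15626  −1 ⇒ G_3=15625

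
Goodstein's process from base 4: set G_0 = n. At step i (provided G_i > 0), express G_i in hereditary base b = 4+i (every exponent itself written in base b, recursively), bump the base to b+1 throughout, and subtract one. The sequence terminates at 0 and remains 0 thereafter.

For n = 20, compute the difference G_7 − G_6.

[0] 20 ≡ 4^2 + 4 (base 4). Lift 5: 30. −1: 29.
[1] 29 ≡ 5^2 + 4 (base 5). Lift 6: 40. −1: 39.
[2] 39 ≡ 6^2 + 3 (base 6). Lift 7: 52. −1: 51.
[3] 51 ≡ 7^2 + 2 (base 7). Lift 8: 66. −1: 65.
[4] 65 ≡ 8^2 + 1 (base 8). Lift 9: 82. −1: 81.
[5] 81 ≡ 9^2 (base 9). Lift 10: 100. −1: 99.
[6] 99 ≡ 9·10 + 9 (base 10). Lift 11: 108. −1: 107.

8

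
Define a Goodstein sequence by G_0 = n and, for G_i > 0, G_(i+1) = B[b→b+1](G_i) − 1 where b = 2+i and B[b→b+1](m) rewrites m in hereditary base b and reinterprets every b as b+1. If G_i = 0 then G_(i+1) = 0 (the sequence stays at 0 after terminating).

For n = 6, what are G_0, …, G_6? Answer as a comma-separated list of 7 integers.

6, 29, 257, 3125, 46655, 98039, 187243

base 2: 6 = 2^2 + 2; at 3: 3^3 + 3 = 30; next = 29
base 3: 29 = 3^3 + 2; at 4: 4^4 + 2 = 258; next = 257
base 4: 257 = 4^4 + 1; at 5: 5^5 + 1 = 3126; next = 3125
base 5: 3125 = 5^5; at 6: 6^6 = 46656; next = 46655
base 6: 46655 = 5·6^5 + 5·6^4 + 5·6^3 + 5·6^2 + 5·6 + 5; at 7: 5·7^5 + 5·7^4 + 5·7^3 + 5·7^2 + 5·7 + 5 = 98040; next = 98039
base 7: 98039 = 5·7^5 + 5·7^4 + 5·7^3 + 5·7^2 + 5·7 + 4; at 8: 5·8^5 + 5·8^4 + 5·8^3 + 5·8^2 + 5·8 + 4 = 187244; next = 187243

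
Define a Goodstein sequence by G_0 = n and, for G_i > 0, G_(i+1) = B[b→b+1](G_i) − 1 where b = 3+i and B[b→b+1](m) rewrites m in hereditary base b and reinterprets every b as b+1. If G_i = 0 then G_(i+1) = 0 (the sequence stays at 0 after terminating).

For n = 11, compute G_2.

25

[0] 11 ≡ 3^2 + 2 (base 3). Lift 4: 18. −1: 17.
[1] 17 ≡ 4^2 + 1 (base 4). Lift 5: 26. −1: 25.
[2] 25 ≡ 5^2 (base 5). Lift 6: 36. −1: 35.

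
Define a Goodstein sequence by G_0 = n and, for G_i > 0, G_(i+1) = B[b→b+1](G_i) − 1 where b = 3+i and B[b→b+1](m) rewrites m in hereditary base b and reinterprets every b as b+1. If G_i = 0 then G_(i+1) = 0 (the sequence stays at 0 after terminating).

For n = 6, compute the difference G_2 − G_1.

base 3: 6 = 2·3; at 4: 2·4 = 8; next = 7
base 4: 7 = 4 + 3; at 5: 5 + 3 = 8; next = 7

0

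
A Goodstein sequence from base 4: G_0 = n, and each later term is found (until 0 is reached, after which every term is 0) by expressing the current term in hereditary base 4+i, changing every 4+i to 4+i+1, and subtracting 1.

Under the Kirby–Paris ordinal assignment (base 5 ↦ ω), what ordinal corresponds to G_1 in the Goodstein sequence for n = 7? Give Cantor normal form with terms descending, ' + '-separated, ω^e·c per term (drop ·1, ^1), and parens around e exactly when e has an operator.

step 0: 7 = 4 + 3; sub 5 for 4: 5 + 3; = 8; G_1 = 8−1 = 7
step 1: 7 = 5 + 2; sub 6 for 5: 6 + 2; = 8; G_2 = 8−1 = 7

ω + 2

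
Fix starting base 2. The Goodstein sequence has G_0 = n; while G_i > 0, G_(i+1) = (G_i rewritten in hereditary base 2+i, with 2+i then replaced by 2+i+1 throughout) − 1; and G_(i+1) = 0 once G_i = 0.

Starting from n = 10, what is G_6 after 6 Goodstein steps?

base 2: 10 = 2^(2 + 1) + 2; at 3: 3^(3 + 1) + 3 = 84; next = 83
base 3: 83 = 3^(3 + 1) + 2; at 4: 4^(4 + 1) + 2 = 1026; next = 1025
base 4: 1025 = 4^(4 + 1) + 1; at 5: 5^(5 + 1) + 1 = 15626; next = 15625
base 5: 15625 = 5^(5 + 1); at 6: 6^(6 + 1) = 279936; next = 279935
base 6: 279935 = 5·6^6 + 5·6^5 + 5·6^4 + 5·6^3 + 5·6^2 + 5·6 + 5; at 7: 5·7^7 + 5·7^5 + 5·7^4 + 5·7^3 + 5·7^2 + 5·7 + 5 = 4215755; next = 4215754
base 7: 4215754 = 5·7^7 + 5·7^5 + 5·7^4 + 5·7^3 + 5·7^2 + 5·7 + 4; at 8: 5·8^8 + 5·8^5 + 5·8^4 + 5·8^3 + 5·8^2 + 5·8 + 4 = 84073324; next = 84073323
base 8: 84073323 = 5·8^8 + 5·8^5 + 5·8^4 + 5·8^3 + 5·8^2 + 5·8 + 3; at 9: 5·9^9 + 5·9^5 + 5·9^4 + 5·9^3 + 5·9^2 + 5·9 + 3 = 1937434593; next = 1937434592

84073323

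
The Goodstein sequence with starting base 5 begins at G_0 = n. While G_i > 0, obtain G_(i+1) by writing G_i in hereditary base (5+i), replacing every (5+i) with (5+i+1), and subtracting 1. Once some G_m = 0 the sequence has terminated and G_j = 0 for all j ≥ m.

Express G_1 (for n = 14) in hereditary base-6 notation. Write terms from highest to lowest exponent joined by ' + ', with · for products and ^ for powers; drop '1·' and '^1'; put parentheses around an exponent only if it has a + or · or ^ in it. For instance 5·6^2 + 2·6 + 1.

2·6 + 3

step 0: 14 = 2·5 + 4; sub 6 for 5: 2·6 + 4; = 16; G_1 = 16−1 = 15
step 1: 15 = 2·6 + 3; sub 7 for 6: 2·7 + 3; = 17; G_2 = 17−1 = 16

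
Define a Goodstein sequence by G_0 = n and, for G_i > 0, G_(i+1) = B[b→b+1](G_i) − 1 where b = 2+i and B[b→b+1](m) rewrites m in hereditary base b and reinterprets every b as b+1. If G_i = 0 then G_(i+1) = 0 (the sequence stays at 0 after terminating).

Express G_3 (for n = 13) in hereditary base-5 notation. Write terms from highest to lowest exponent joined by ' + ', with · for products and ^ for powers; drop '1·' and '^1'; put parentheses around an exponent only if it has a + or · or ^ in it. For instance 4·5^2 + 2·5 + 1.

i=0: 13 = 2^(2 + 1) + 2^2 + 1 (b=2); 2→3: 3^(3 + 1) + 3^3 + 1 = 109; 109−1 = 108
i=1: 108 = 3^(3 + 1) + 3^3 (b=3); 3→4: 4^(4 + 1) + 4^4 = 1280; 1280−1 = 1279
i=2: 1279 = 4^(4 + 1) + 3·4^3 + 3·4^2 + 3·4 + 3 (b=4); 4→5: 5^(5 + 1) + 3·5^3 + 3·5^2 + 3·5 + 3 = 16093; 16093−1 = 16092
i=3: 16092 = 5^(5 + 1) + 3·5^3 + 3·5^2 + 3·5 + 2 (b=5); 5→6: 6^(6 + 1) + 3·6^3 + 3·6^2 + 3·6 + 2 = 280712; 280712−1 = 280711

5^(5 + 1) + 3·5^3 + 3·5^2 + 3·5 + 2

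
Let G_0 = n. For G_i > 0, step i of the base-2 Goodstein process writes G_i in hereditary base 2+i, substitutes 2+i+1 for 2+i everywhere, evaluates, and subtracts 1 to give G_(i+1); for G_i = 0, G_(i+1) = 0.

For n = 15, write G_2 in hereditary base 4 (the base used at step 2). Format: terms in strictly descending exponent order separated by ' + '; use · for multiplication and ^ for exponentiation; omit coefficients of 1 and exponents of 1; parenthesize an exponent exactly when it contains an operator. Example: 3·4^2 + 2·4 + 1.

4^(4 + 1) + 4^4 + 3

(0) 15|_2 = 2^(2 + 1) + 2^2 + 2 + 1 ↦ 3^(3 + 1) + 3^3 + 3 + 1|_3 = 112 ⇒ 111
(1) 111|_3 = 3^(3 + 1) + 3^3 + 3 ↦ 4^(4 + 1) + 4^4 + 4|_4 = 1284 ⇒ 1283
(2) 1283|_4 = 4^(4 + 1) + 4^4 + 3 ↦ 5^(5 + 1) + 5^5 + 3|_5 = 18753 ⇒ 18752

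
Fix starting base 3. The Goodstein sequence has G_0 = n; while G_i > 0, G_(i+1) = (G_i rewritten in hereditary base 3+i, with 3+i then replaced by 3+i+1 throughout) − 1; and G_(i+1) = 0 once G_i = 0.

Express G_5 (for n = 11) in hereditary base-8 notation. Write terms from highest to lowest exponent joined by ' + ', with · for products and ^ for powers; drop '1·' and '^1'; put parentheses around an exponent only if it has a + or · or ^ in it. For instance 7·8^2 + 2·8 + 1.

(0) 11|_3 = 3^2 + 2 ↦ 4^2 + 2|_4 = 18 ⇒ 17
(1) 17|_4 = 4^2 + 1 ↦ 5^2 + 1|_5 = 26 ⇒ 25
(2) 25|_5 = 5^2 ↦ 6^2|_6 = 36 ⇒ 35
(3) 35|_6 = 5·6 + 5 ↦ 5·7 + 5|_7 = 40 ⇒ 39
(4) 39|_7 = 5·7 + 4 ↦ 5·8 + 4|_8 = 44 ⇒ 43
(5) 43|_8 = 5·8 + 3 ↦ 5·9 + 3|_9 = 48 ⇒ 47

5·8 + 3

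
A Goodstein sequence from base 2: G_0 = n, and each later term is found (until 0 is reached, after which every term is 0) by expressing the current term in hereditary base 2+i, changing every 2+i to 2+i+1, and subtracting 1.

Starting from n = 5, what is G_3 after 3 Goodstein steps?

467

i=0: 5 = 2^2 + 1 (b=2); 2→3: 3^3 + 1 = 28; 28−1 = 27
i=1: 27 = 3^3 (b=3); 3→4: 4^4 = 256; 256−1 = 255
i=2: 255 = 3·4^3 + 3·4^2 + 3·4 + 3 (b=4); 4→5: 3·5^3 + 3·5^2 + 3·5 + 3 = 468; 468−1 = 467
i=3: 467 = 3·5^3 + 3·5^2 + 3·5 + 2 (b=5); 5→6: 3·6^3 + 3·6^2 + 3·6 + 2 = 776; 776−1 = 775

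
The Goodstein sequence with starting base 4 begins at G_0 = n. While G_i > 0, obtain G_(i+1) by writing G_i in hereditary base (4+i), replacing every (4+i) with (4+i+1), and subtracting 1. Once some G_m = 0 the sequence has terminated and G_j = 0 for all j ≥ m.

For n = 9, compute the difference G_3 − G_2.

0

[0] 9 ≡ 2·4 + 1 (base 4). Lift 5: 11. −1: 10.
[1] 10 ≡ 2·5 (base 5). Lift 6: 12. −1: 11.
[2] 11 ≡ 6 + 5 (base 6). Lift 7: 12. −1: 11.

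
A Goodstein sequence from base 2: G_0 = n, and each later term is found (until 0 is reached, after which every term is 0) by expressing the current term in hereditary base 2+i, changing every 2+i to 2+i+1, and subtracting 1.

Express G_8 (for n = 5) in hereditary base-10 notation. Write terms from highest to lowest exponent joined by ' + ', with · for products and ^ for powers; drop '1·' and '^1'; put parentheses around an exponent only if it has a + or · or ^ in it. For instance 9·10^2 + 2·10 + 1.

base 2: 5 = 2^2 + 1; at 3: 3^3 + 1 = 28; next = 27
base 3: 27 = 3^3; at 4: 4^4 = 256; next = 255
base 4: 255 = 3·4^3 + 3·4^2 + 3·4 + 3; at 5: 3·5^3 + 3·5^2 + 3·5 + 3 = 468; next = 467
base 5: 467 = 3·5^3 + 3·5^2 + 3·5 + 2; at 6: 3·6^3 + 3·6^2 + 3·6 + 2 = 776; next = 775
base 6: 775 = 3·6^3 + 3·6^2 + 3·6 + 1; at 7: 3·7^3 + 3·7^2 + 3·7 + 1 = 1198; next = 1197
base 7: 1197 = 3·7^3 + 3·7^2 + 3·7; at 8: 3·8^3 + 3·8^2 + 3·8 = 1752; next = 1751
base 8: 1751 = 3·8^3 + 3·8^2 + 2·8 + 7; at 9: 3·9^3 + 3·9^2 + 2·9 + 7 = 2455; next = 2454
base 9: 2454 = 3·9^3 + 3·9^2 + 2·9 + 6; at 10: 3·10^3 + 3·10^2 + 2·10 + 6 = 3326; next = 3325
base 10: 3325 = 3·10^3 + 3·10^2 + 2·10 + 5; at 11: 3·11^3 + 3·11^2 + 2·11 + 5 = 4383; next = 4382

3·10^3 + 3·10^2 + 2·10 + 5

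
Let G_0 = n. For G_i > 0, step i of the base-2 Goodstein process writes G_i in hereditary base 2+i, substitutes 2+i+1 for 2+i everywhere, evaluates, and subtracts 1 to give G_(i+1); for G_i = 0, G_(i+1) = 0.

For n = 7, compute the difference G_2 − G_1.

229

7 —HB2→ 2^2 + 2 + 1 —bump→ 3^3 + 3 + 1 = 31 —(−1)→ 30
30 —HB3→ 3^3 + 3 —bump→ 4^4 + 4 = 260 —(−1)→ 259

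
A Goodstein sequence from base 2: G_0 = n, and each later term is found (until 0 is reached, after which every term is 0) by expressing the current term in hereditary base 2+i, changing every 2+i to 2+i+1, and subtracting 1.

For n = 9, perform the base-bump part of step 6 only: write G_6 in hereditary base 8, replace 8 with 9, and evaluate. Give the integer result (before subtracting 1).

base 2: 9 = 2^(2 + 1) + 1; at 3: 3^(3 + 1) + 1 = 82; next = 81
base 3: 81 = 3^(3 + 1); at 4: 4^(4 + 1) = 1024; next = 1023
base 4: 1023 = 3·4^4 + 3·4^3 + 3·4^2 + 3·4 + 3; at 5: 3·5^5 + 3·5^3 + 3·5^2 + 3·5 + 3 = 9843; next = 9842
base 5: 9842 = 3·5^5 + 3·5^3 + 3·5^2 + 3·5 + 2; at 6: 3·6^6 + 3·6^3 + 3·6^2 + 3·6 + 2 = 140744; next = 140743
base 6: 140743 = 3·6^6 + 3·6^3 + 3·6^2 + 3·6 + 1; at 7: 3·7^7 + 3·7^3 + 3·7^2 + 3·7 + 1 = 2471827; next = 2471826
base 7: 2471826 = 3·7^7 + 3·7^3 + 3·7^2 + 3·7; at 8: 3·8^8 + 3·8^3 + 3·8^2 + 3·8 = 50333400; next = 50333399

1162263922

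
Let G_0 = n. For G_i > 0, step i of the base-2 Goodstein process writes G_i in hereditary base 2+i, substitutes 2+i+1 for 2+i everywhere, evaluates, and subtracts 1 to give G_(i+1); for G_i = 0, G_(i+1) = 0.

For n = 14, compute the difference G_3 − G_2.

17469

base 2: 14 = 2^(2 + 1) + 2^2 + 2; at 3: 3^(3 + 1) + 3^3 + 3 = 111; next = 110
base 3: 110 = 3^(3 + 1) + 3^3 + 2; at 4: 4^(4 + 1) + 4^4 + 2 = 1282; next = 1281
base 4: 1281 = 4^(4 + 1) + 4^4 + 1; at 5: 5^(5 + 1) + 5^5 + 1 = 18751; next = 18750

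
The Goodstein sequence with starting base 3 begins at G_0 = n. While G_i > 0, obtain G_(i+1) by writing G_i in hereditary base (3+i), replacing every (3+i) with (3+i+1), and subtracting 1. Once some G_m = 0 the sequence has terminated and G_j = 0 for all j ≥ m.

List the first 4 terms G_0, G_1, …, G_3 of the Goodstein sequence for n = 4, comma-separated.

base 3: 4 = 3 + 1; at 4: 4 + 1 = 5; next = 4
base 4: 4 = 4; at 5: 5 = 5; next = 4
base 5: 4 = 4; at 6: 4 = 4; next = 3

4, 4, 4, 3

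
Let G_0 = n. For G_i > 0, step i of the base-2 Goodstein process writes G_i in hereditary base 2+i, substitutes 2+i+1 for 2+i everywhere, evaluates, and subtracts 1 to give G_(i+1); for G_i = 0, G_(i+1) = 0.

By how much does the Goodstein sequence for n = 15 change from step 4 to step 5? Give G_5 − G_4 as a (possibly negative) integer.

6261751

step 0: 15 = 2^(2 + 1) + 2^2 + 2 + 1; sub 3 for 2: 3^(3 + 1) + 3^3 + 3 + 1; = 112; G_1 = 112−1 = 111
step 1: 111 = 3^(3 + 1) + 3^3 + 3; sub 4 for 3: 4^(4 + 1) + 4^4 + 4; = 1284; G_2 = 1284−1 = 1283
step 2: 1283 = 4^(4 + 1) + 4^4 + 3; sub 5 for 4: 5^(5 + 1) + 5^5 + 3; = 18753; G_3 = 18753−1 = 18752
step 3: 18752 = 5^(5 + 1) + 5^5 + 2; sub 6 for 5: 6^(6 + 1) + 6^6 + 2; = 326594; G_4 = 326594−1 = 326593
step 4: 326593 = 6^(6 + 1) + 6^6 + 1; sub 7 for 6: 7^(7 + 1) + 7^7 + 1; = 6588345; G_5 = 6588345−1 = 6588344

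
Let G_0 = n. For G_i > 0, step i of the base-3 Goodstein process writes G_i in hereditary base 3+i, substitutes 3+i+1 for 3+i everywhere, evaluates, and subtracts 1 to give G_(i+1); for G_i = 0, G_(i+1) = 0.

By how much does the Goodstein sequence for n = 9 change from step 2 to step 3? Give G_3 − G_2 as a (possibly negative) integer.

base 3: 9 = 3^2; at 4: 4^2 = 16; next = 15
base 4: 15 = 3·4 + 3; at 5: 3·5 + 3 = 18; next = 17
base 5: 17 = 3·5 + 2; at 6: 3·6 + 2 = 20; next = 19

2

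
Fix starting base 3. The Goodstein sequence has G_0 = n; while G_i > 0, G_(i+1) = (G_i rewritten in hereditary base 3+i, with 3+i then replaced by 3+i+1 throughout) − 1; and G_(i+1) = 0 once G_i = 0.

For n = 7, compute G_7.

i=0: 7 = 2·3 + 1 (b=3); 3→4: 2·4 + 1 = 9; 9−1 = 8
i=1: 8 = 2·4 (b=4); 4→5: 2·5 = 10; 10−1 = 9
i=2: 9 = 5 + 4 (b=5); 5→6: 6 + 4 = 10; 10−1 = 9
i=3: 9 = 6 + 3 (b=6); 6→7: 7 + 3 = 10; 10−1 = 9
i=4: 9 = 7 + 2 (b=7); 7→8: 8 + 2 = 10; 10−1 = 9
i=5: 9 = 8 + 1 (b=8); 8→9: 9 + 1 = 10; 10−1 = 9
i=6: 9 = 9 (b=9); 9→10: 10 = 10; 10−1 = 9

9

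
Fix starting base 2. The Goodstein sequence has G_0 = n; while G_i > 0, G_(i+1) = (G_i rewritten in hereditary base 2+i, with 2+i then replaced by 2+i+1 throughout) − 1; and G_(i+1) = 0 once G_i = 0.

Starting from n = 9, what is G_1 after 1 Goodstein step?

[0] 9 ≡ 2^(2 + 1) + 1 (base 2). Lift 3: 82. −1: 81.
[1] 81 ≡ 3^(3 + 1) (base 3). Lift 4: 1024. −1: 1023.

81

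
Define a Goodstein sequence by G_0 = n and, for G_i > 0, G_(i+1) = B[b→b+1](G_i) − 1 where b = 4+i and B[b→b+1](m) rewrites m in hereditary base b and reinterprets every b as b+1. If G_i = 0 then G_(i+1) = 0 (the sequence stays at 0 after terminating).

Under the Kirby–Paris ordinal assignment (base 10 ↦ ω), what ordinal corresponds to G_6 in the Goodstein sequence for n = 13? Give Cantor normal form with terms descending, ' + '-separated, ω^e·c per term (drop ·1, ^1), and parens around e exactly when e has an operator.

ω·2 + 1

base 4: 13 = 3·4 + 1; at 5: 3·5 + 1 = 16; next = 15
base 5: 15 = 3·5; at 6: 3·6 = 18; next = 17
base 6: 17 = 2·6 + 5; at 7: 2·7 + 5 = 19; next = 18
base 7: 18 = 2·7 + 4; at 8: 2·8 + 4 = 20; next = 19
base 8: 19 = 2·8 + 3; at 9: 2·9 + 3 = 21; next = 20
base 9: 20 = 2·9 + 2; at 10: 2·10 + 2 = 22; next = 21
base 10: 21 = 2·10 + 1; at 11: 2·11 + 1 = 23; next = 22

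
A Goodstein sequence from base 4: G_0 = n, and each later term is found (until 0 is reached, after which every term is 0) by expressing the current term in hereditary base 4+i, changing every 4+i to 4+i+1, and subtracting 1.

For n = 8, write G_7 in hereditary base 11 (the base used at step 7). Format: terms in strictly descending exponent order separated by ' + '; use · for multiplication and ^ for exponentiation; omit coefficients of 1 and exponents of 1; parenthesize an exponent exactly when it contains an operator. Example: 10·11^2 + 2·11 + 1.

8

i=0: 8 = 2·4 (b=4); 4→5: 2·5 = 10; 10−1 = 9
i=1: 9 = 5 + 4 (b=5); 5→6: 6 + 4 = 10; 10−1 = 9
i=2: 9 = 6 + 3 (b=6); 6→7: 7 + 3 = 10; 10−1 = 9
i=3: 9 = 7 + 2 (b=7); 7→8: 8 + 2 = 10; 10−1 = 9
i=4: 9 = 8 + 1 (b=8); 8→9: 9 + 1 = 10; 10−1 = 9
i=5: 9 = 9 (b=9); 9→10: 10 = 10; 10−1 = 9
i=6: 9 = 9 (b=10); 10→11: 9 = 9; 9−1 = 8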